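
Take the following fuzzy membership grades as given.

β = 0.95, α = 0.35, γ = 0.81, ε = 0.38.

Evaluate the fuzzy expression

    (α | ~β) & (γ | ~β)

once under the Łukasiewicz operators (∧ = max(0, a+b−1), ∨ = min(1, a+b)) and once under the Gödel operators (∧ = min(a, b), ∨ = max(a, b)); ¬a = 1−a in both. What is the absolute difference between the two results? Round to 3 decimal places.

0.090

Under Łukasiewicz:
  ~β = 1 − 0.95 = 0.05
  α | ~β = min(1, a+b) on (0.35, 0.05) = 0.40
  ~β = 1 − 0.95 = 0.05
  γ | ~β = min(1, a+b) on (0.81, 0.05) = 0.86
  (α | ~β) & (γ | ~β) = max(0, a+b−1) on (0.40, 0.86) = 0.26
  → value = 0.2600
Under Gödel:
  ~β = 1 − 0.95 = 0.05
  α | ~β = max(a, b) on (0.35, 0.05) = 0.35
  ~β = 1 − 0.95 = 0.05
  γ | ~β = max(a, b) on (0.81, 0.05) = 0.81
  (α | ~β) & (γ | ~β) = min(a, b) on (0.35, 0.81) = 0.35
  → value = 0.3500
|0.2600 − 0.3500| = 0.090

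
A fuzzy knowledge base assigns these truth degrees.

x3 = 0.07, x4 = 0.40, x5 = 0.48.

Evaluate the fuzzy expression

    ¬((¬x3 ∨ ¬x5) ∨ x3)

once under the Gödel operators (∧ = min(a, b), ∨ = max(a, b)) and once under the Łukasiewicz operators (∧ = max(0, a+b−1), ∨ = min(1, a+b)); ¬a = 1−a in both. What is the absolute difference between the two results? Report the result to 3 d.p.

0.070

Under Gödel:
  ¬x3 = 1 − 0.07 = 0.93
  ¬x5 = 1 − 0.48 = 0.52
  ¬x3 ∨ ¬x5 = max(a, b) on (0.93, 0.52) = 0.93
  (¬x3 ∨ ¬x5) ∨ x3 = max(a, b) on (0.93, 0.07) = 0.93
  ¬((¬x3 ∨ ¬x5) ∨ x3) = 1 − 0.93 = 0.07
  → value = 0.0700
Under Łukasiewicz:
  ¬x3 = 1 − 0.07 = 0.93
  ¬x5 = 1 − 0.48 = 0.52
  ¬x3 ∨ ¬x5 = min(1, a+b) on (0.93, 0.52) = 1.00
  (¬x3 ∨ ¬x5) ∨ x3 = min(1, a+b) on (1.00, 0.07) = 1.00
  ¬((¬x3 ∨ ¬x5) ∨ x3) = 1 − 1.00 = 0.00
  → value = 0.0000
|0.0700 − 0.0000| = 0.070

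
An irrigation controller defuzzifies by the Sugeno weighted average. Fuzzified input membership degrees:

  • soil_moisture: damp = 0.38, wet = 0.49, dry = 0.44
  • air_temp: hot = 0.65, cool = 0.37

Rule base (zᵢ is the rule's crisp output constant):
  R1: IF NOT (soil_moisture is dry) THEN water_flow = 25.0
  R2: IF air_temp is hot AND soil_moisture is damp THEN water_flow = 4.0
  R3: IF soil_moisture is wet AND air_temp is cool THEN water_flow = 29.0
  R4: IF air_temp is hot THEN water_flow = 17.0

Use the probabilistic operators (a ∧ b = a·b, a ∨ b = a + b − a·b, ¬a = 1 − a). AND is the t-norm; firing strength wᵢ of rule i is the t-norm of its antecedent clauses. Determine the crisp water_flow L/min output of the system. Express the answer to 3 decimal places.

19.103

R1 (z=25.0): ¬dry=1−0.44=0.56 → w = 0.5600
R2 (z=4.0): hot=0.65, damp=0.38; AND[a·b] → w = 0.2470
R3 (z=29.0): wet=0.49, cool=0.37; AND[a·b] → w = 0.1813
R4 (z=17.0): hot=0.65 → w = 0.6500
Weighted average = (0.5600·25.0 + 0.2470·4.0 + 0.1813·29.0 + 0.6500·17.0) / (0.5600 + 0.2470 + 0.1813 + 0.6500)
  = 31.2957 / 1.6383 = 19.103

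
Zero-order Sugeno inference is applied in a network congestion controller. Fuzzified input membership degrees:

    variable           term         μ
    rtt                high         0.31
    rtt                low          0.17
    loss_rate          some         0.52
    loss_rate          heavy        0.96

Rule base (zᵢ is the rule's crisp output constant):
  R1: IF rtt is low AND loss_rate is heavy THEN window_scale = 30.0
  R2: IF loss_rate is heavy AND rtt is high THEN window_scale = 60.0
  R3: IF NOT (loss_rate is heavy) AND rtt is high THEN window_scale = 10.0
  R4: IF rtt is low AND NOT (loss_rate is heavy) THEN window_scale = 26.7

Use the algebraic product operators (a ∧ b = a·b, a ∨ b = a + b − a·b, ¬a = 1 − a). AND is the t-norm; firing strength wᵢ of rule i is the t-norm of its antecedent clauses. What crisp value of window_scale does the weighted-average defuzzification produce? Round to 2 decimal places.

R1 (z=30.0): low=0.17, heavy=0.96; AND[a·b] → w = 0.1632
R2 (z=60.0): heavy=0.96, high=0.31; AND[a·b] → w = 0.2976
R3 (z=10.0): ¬heavy=1−0.96=0.04, high=0.31; AND[a·b] → w = 0.0124
R4 (z=26.7): low=0.17, ¬heavy=1−0.96=0.04; AND[a·b] → w = 0.0068
Weighted average = (0.1632·30.0 + 0.2976·60.0 + 0.0124·10.0 + 0.0068·26.7) / (0.1632 + 0.2976 + 0.0124 + 0.0068)
  = 23.0576 / 0.4800 = 48.04

48.04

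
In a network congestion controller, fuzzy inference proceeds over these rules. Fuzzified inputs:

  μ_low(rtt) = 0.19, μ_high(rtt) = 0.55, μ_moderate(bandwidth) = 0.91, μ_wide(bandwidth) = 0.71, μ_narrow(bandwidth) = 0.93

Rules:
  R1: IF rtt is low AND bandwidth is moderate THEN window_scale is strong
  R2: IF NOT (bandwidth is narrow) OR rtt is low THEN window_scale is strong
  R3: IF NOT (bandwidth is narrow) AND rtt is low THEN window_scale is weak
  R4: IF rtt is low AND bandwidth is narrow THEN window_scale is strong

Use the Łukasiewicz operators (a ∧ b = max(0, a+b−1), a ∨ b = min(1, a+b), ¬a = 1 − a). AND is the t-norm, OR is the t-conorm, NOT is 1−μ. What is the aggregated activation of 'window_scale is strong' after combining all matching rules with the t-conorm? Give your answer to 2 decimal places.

R1: low=0.19, moderate=0.91; AND[max(0, a+b−1)] → w = 0.10
R2: ¬narrow=1−0.93=0.07, low=0.19; OR[min(1, a+b)] → w = 0.26
R3: ¬narrow=1−0.93=0.07, low=0.19; AND[max(0, a+b−1)] → w = 0.00
R4: low=0.19, narrow=0.93; AND[max(0, a+b−1)] → w = 0.12
Rules with consequent 'strong': {R1, R2, R4} → strengths 0.10, 0.26, 0.12
Aggregate via t-conorm [min(1, a+b)]: 0.48

0.48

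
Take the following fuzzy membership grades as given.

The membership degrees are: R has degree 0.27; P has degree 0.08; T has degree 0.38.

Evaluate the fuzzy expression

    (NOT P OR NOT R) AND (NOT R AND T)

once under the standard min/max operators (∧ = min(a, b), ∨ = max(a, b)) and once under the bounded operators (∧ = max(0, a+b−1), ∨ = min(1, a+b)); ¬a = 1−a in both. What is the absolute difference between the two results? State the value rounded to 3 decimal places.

Under standard min/max:
  NOT P = 1 − 0.08 = 0.92
  NOT R = 1 − 0.27 = 0.73
  NOT P OR NOT R = max(a, b) on (0.92, 0.73) = 0.92
  NOT R = 1 − 0.27 = 0.73
  NOT R AND T = min(a, b) on (0.73, 0.38) = 0.38
  (NOT P OR NOT R) AND (NOT R AND T) = min(a, b) on (0.92, 0.38) = 0.38
  → value = 0.3800
Under bounded:
  NOT P = 1 − 0.08 = 0.92
  NOT R = 1 − 0.27 = 0.73
  NOT P OR NOT R = min(1, a+b) on (0.92, 0.73) = 1.00
  NOT R = 1 − 0.27 = 0.73
  NOT R AND T = max(0, a+b−1) on (0.73, 0.38) = 0.11
  (NOT P OR NOT R) AND (NOT R AND T) = max(0, a+b−1) on (1.00, 0.11) = 0.11
  → value = 0.1100
|0.3800 − 0.1100| = 0.270

0.270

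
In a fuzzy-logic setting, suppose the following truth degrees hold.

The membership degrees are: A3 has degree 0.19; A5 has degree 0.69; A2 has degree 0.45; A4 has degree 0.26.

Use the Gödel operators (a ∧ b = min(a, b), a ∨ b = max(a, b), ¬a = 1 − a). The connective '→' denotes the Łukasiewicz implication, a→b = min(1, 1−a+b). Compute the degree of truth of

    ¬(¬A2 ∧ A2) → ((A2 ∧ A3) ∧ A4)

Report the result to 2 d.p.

¬A2 = 1 − 0.45 = 0.55
¬A2 ∧ A2 = min(a, b) on (0.55, 0.45) = 0.45
¬(¬A2 ∧ A2) = 1 − 0.45 = 0.55
A2 ∧ A3 = min(a, b) on (0.45, 0.19) = 0.19
(A2 ∧ A3) ∧ A4 = min(a, b) on (0.19, 0.26) = 0.19
¬(¬A2 ∧ A2) → ((A2 ∧ A3) ∧ A4)  [Łukasiewicz: min(1, 1−a+b)] with a=0.55, b=0.19 → 0.64

0.64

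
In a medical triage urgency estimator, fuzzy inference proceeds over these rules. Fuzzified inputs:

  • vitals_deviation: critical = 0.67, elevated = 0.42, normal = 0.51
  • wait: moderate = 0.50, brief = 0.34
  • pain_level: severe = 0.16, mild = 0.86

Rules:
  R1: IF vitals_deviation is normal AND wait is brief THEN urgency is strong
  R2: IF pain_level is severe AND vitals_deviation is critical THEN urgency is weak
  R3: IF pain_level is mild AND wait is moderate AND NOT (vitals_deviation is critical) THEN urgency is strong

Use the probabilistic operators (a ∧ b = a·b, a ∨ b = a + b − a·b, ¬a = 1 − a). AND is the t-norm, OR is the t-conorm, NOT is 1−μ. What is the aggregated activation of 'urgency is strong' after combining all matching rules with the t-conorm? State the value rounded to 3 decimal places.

0.291

R1: normal=0.51, brief=0.34; AND[a·b] → w = 0.1734
R2: severe=0.16, critical=0.67; AND[a·b] → w = 0.1072
R3: mild=0.86, moderate=0.50, ¬critical=1−0.67=0.33; AND[a·b] → w = 0.1419
Rules with consequent 'strong': {R1, R3} → strengths 0.1734, 0.1419
Aggregate via t-conorm [a + b − a·b]: 0.2907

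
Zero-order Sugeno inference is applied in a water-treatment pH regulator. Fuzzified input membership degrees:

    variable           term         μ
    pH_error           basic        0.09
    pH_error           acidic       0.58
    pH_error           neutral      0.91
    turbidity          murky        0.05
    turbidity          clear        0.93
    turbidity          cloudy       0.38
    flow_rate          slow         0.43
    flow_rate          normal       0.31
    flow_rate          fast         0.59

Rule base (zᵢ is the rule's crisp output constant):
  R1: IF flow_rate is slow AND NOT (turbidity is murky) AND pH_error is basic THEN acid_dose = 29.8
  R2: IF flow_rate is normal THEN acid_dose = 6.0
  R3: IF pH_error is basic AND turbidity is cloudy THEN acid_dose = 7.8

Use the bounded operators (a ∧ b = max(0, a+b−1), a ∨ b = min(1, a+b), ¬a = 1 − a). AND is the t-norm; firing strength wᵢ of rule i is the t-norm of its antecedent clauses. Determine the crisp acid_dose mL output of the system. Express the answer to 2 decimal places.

R1 (z=29.8): slow=0.43, ¬murky=1−0.05=0.95, basic=0.09; AND[max(0, a+b−1)] → w = 0.00
R2 (z=6.0): normal=0.31 → w = 0.31
R3 (z=7.8): basic=0.09, cloudy=0.38; AND[max(0, a+b−1)] → w = 0.00
Weighted average = (0.00·29.8 + 0.31·6.0 + 0.00·7.8) / (0.00 + 0.31 + 0.00)
  = 1.8600 / 0.3100 = 6.00

6.00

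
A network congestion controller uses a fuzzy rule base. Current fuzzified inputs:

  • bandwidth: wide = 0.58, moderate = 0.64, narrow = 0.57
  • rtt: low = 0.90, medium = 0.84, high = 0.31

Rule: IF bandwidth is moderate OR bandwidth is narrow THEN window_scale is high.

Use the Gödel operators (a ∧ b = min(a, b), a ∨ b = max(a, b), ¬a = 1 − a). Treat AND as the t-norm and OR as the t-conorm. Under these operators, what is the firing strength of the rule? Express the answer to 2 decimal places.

0.64

firing strength: moderate=0.64, narrow=0.57; OR[max(a, b)] → w = 0.64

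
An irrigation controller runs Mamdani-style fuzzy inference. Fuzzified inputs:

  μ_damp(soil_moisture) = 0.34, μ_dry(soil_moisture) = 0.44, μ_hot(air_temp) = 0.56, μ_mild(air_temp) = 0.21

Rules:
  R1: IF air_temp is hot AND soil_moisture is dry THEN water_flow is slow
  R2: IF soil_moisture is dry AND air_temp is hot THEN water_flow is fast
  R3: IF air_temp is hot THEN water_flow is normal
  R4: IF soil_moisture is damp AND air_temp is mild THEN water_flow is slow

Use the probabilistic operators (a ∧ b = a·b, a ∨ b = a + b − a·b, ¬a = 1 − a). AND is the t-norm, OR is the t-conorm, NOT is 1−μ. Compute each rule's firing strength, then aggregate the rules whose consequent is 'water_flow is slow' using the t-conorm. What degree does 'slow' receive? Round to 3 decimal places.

0.300

R1: hot=0.56, dry=0.44; AND[a·b] → w = 0.2464
R2: dry=0.44, hot=0.56; AND[a·b] → w = 0.2464
R3: hot=0.56 → w = 0.5600
R4: damp=0.34, mild=0.21; AND[a·b] → w = 0.0714
Rules with consequent 'slow': {R1, R4} → strengths 0.2464, 0.0714
Aggregate via t-conorm [a + b − a·b]: 0.3002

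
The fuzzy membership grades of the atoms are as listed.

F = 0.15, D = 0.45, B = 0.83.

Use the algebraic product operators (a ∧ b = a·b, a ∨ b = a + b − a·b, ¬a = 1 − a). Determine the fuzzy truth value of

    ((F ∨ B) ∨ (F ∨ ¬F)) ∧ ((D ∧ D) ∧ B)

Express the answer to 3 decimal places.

F ∨ B = a + b − a·b on (0.1500, 0.8300) = 0.8555
¬F = 1 − 0.1500 = 0.8500
F ∨ ¬F = a + b − a·b on (0.1500, 0.8500) = 0.8725
(F ∨ B) ∨ (F ∨ ¬F) = a + b − a·b on (0.8555, 0.8725) = 0.9816
D ∧ D = a·b on (0.4500, 0.4500) = 0.2025
(D ∧ D) ∧ B = a·b on (0.2025, 0.8300) = 0.1681
((F ∨ B) ∨ (F ∨ ¬F)) ∧ ((D ∧ D) ∧ B) = a·b on (0.9816, 0.1681) = 0.1650

0.165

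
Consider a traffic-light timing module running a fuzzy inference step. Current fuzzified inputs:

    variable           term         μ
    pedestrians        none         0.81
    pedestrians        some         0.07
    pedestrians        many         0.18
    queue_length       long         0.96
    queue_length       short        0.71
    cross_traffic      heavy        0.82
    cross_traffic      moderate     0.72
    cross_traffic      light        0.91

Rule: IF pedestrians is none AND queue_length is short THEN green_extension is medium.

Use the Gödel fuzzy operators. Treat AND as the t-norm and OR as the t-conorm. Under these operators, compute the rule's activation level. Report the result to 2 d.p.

firing strength: none=0.81, short=0.71; AND[min(a, b)] → w = 0.71

0.71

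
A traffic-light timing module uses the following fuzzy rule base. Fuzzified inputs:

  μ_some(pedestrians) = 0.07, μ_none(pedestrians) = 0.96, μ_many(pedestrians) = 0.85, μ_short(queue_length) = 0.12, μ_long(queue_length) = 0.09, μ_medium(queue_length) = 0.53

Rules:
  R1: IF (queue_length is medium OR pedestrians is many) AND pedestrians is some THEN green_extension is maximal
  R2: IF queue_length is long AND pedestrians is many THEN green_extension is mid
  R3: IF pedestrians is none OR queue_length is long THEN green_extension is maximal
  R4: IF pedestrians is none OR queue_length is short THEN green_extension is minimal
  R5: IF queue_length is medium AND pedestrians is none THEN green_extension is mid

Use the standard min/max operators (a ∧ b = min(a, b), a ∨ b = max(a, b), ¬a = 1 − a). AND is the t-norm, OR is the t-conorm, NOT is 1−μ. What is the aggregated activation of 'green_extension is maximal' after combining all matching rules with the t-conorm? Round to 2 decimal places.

0.96

R1: (medium=0.53 OR many=0.85) = 0.85; AND[min(a, b)] with some=0.07 → w = 0.07
R2: long=0.09, many=0.85; AND[min(a, b)] → w = 0.09
R3: none=0.96, long=0.09; OR[max(a, b)] → w = 0.96
R4: none=0.96, short=0.12; OR[max(a, b)] → w = 0.96
R5: medium=0.53, none=0.96; AND[min(a, b)] → w = 0.53
Rules with consequent 'maximal': {R1, R3} → strengths 0.07, 0.96
Aggregate via t-conorm [max(a, b)]: 0.96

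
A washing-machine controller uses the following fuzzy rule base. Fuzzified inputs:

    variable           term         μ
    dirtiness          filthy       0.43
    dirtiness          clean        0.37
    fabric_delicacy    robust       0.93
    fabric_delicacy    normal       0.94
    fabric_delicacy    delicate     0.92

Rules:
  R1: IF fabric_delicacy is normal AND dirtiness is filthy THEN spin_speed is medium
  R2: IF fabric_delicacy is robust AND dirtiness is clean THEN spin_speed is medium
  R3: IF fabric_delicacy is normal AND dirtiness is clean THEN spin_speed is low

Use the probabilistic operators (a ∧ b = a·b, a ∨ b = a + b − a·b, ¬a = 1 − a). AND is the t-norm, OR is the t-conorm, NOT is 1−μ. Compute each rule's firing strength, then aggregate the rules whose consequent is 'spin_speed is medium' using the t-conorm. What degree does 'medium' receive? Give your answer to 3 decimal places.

R1: normal=0.94, filthy=0.43; AND[a·b] → w = 0.4042
R2: robust=0.93, clean=0.37; AND[a·b] → w = 0.3441
R3: normal=0.94, clean=0.37; AND[a·b] → w = 0.3478
Rules with consequent 'medium': {R1, R2} → strengths 0.4042, 0.3441
Aggregate via t-conorm [a + b − a·b]: 0.6092

0.609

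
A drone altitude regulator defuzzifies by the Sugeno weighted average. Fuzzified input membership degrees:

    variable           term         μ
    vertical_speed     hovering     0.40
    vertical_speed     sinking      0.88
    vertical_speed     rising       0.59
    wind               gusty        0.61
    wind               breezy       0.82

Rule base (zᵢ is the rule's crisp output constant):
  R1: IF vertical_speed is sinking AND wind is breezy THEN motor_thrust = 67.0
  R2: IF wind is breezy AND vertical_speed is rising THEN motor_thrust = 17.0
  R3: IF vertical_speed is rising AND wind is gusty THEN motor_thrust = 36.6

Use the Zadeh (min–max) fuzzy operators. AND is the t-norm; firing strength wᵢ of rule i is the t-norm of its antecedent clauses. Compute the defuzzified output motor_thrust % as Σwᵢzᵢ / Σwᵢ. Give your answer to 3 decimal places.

R1 (z=67.0): sinking=0.88, breezy=0.82; AND[min(a, b)] → w = 0.82
R2 (z=17.0): breezy=0.82, rising=0.59; AND[min(a, b)] → w = 0.59
R3 (z=36.6): rising=0.59, gusty=0.61; AND[min(a, b)] → w = 0.59
Weighted average = (0.82·67.0 + 0.59·17.0 + 0.59·36.6) / (0.82 + 0.59 + 0.59)
  = 86.5640 / 2.0000 = 43.282

43.282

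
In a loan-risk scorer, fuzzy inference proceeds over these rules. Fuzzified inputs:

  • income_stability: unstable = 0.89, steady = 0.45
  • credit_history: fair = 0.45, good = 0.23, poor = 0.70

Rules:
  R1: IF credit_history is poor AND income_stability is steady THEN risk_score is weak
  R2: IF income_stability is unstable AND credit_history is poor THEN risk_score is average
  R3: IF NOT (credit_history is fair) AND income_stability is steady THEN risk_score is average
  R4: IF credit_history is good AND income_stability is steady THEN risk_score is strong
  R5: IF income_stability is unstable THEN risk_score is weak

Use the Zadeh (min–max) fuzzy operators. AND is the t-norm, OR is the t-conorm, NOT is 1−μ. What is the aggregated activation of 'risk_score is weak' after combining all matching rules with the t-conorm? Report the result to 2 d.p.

R1: poor=0.70, steady=0.45; AND[min(a, b)] → w = 0.45
R2: unstable=0.89, poor=0.70; AND[min(a, b)] → w = 0.70
R3: ¬fair=1−0.45=0.55, steady=0.45; AND[min(a, b)] → w = 0.45
R4: good=0.23, steady=0.45; AND[min(a, b)] → w = 0.23
R5: unstable=0.89 → w = 0.89
Rules with consequent 'weak': {R1, R5} → strengths 0.45, 0.89
Aggregate via t-conorm [max(a, b)]: 0.89

0.89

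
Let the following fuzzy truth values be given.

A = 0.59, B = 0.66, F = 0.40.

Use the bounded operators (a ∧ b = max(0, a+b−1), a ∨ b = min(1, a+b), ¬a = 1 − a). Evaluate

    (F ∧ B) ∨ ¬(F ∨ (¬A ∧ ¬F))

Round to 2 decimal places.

0.65

F ∧ B = max(0, a+b−1) on (0.40, 0.66) = 0.06
¬A = 1 − 0.59 = 0.41
¬F = 1 − 0.40 = 0.60
¬A ∧ ¬F = max(0, a+b−1) on (0.41, 0.60) = 0.01
F ∨ (¬A ∧ ¬F) = min(1, a+b) on (0.40, 0.01) = 0.41
¬(F ∨ (¬A ∧ ¬F)) = 1 − 0.41 = 0.59
(F ∧ B) ∨ ¬(F ∨ (¬A ∧ ¬F)) = min(1, a+b) on (0.06, 0.59) = 0.65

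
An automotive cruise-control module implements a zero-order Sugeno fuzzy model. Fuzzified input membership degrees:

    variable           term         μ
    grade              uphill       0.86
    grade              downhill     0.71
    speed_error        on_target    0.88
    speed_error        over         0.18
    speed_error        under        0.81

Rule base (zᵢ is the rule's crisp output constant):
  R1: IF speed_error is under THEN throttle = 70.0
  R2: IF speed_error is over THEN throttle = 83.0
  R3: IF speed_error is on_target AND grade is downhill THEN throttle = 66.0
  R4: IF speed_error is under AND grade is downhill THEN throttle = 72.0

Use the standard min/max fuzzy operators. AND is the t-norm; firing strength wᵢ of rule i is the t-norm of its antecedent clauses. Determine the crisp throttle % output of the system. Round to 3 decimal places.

70.382

R1 (z=70.0): under=0.81 → w = 0.81
R2 (z=83.0): over=0.18 → w = 0.18
R3 (z=66.0): on_target=0.88, downhill=0.71; AND[min(a, b)] → w = 0.71
R4 (z=72.0): under=0.81, downhill=0.71; AND[min(a, b)] → w = 0.71
Weighted average = (0.81·70.0 + 0.18·83.0 + 0.71·66.0 + 0.71·72.0) / (0.81 + 0.18 + 0.71 + 0.71)
  = 169.6200 / 2.4100 = 70.382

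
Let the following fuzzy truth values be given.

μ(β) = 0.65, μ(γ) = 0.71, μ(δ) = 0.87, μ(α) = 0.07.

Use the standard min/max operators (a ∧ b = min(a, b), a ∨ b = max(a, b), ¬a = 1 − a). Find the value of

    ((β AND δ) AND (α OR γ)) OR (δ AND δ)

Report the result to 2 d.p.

β AND δ = min(a, b) on (0.65, 0.87) = 0.65
α OR γ = max(a, b) on (0.07, 0.71) = 0.71
(β AND δ) AND (α OR γ) = min(a, b) on (0.65, 0.71) = 0.65
δ AND δ = min(a, b) on (0.87, 0.87) = 0.87
((β AND δ) AND (α OR γ)) OR (δ AND δ) = max(a, b) on (0.65, 0.87) = 0.87

0.87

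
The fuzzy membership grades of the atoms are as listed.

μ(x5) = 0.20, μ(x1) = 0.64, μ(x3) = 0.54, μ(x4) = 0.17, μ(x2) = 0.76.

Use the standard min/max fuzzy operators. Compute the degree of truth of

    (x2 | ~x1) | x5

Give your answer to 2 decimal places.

0.76

~x1 = 1 − 0.64 = 0.36
x2 | ~x1 = max(a, b) on (0.76, 0.36) = 0.76
(x2 | ~x1) | x5 = max(a, b) on (0.76, 0.20) = 0.76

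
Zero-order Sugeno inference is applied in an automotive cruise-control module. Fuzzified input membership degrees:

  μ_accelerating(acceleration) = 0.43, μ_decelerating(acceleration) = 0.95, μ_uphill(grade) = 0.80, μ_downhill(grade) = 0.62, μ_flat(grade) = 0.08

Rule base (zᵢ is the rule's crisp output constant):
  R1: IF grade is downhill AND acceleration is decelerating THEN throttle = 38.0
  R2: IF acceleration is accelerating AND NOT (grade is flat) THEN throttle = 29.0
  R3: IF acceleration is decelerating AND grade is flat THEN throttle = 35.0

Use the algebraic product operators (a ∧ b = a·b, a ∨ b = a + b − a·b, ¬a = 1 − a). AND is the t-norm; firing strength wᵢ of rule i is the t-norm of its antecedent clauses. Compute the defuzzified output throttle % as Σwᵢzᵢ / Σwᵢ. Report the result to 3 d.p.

R1 (z=38.0): downhill=0.62, decelerating=0.95; AND[a·b] → w = 0.5890
R2 (z=29.0): accelerating=0.43, ¬flat=1−0.08=0.92; AND[a·b] → w = 0.3956
R3 (z=35.0): decelerating=0.95, flat=0.08; AND[a·b] → w = 0.0760
Weighted average = (0.5890·38.0 + 0.3956·29.0 + 0.0760·35.0) / (0.5890 + 0.3956 + 0.0760)
  = 36.5144 / 1.0606 = 34.428

34.428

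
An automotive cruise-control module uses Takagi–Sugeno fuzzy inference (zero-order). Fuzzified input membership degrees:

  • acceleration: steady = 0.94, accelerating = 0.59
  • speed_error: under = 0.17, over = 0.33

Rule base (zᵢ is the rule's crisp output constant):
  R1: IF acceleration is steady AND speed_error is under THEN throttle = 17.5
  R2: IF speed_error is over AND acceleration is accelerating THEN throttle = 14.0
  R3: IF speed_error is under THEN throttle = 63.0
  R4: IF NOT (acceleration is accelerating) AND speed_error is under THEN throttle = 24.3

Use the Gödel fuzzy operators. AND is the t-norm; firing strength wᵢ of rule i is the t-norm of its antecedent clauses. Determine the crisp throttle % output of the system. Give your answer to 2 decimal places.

26.71

R1 (z=17.5): steady=0.94, under=0.17; AND[min(a, b)] → w = 0.17
R2 (z=14.0): over=0.33, accelerating=0.59; AND[min(a, b)] → w = 0.33
R3 (z=63.0): under=0.17 → w = 0.17
R4 (z=24.3): ¬accelerating=1−0.59=0.41, under=0.17; AND[min(a, b)] → w = 0.17
Weighted average = (0.17·17.5 + 0.33·14.0 + 0.17·63.0 + 0.17·24.3) / (0.17 + 0.33 + 0.17 + 0.17)
  = 22.4360 / 0.8400 = 26.71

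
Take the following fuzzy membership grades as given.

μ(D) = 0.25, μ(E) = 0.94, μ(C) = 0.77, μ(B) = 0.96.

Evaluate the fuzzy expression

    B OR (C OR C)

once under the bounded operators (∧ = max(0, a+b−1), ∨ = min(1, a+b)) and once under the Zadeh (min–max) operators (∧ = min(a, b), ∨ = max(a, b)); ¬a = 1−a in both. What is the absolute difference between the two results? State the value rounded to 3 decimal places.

0.040

Under bounded:
  C OR C = min(1, a+b) on (0.77, 0.77) = 1.00
  B OR (C OR C) = min(1, a+b) on (0.96, 1.00) = 1.00
  → value = 1.0000
Under Zadeh (min–max):
  C OR C = max(a, b) on (0.77, 0.77) = 0.77
  B OR (C OR C) = max(a, b) on (0.96, 0.77) = 0.96
  → value = 0.9600
|1.0000 − 0.9600| = 0.040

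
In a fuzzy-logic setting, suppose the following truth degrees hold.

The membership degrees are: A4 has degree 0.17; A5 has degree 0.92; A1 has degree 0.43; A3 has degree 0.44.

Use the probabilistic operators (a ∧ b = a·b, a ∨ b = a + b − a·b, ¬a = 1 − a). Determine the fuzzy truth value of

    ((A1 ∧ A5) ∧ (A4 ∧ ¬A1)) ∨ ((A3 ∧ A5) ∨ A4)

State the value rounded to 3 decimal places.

0.525

A1 ∧ A5 = a·b on (0.4300, 0.9200) = 0.3956
¬A1 = 1 − 0.4300 = 0.5700
A4 ∧ ¬A1 = a·b on (0.1700, 0.5700) = 0.0969
(A1 ∧ A5) ∧ (A4 ∧ ¬A1) = a·b on (0.3956, 0.0969) = 0.0383
A3 ∧ A5 = a·b on (0.4400, 0.9200) = 0.4048
(A3 ∧ A5) ∨ A4 = a + b − a·b on (0.4048, 0.1700) = 0.5060
((A1 ∧ A5) ∧ (A4 ∧ ¬A1)) ∨ ((A3 ∧ A5) ∨ A4) = a + b − a·b on (0.0383, 0.5060) = 0.5249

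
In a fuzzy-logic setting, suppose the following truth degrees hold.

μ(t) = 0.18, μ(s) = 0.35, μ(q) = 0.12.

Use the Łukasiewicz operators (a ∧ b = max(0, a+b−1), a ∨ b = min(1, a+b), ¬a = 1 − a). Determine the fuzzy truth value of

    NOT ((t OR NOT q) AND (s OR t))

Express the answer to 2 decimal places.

0.47

NOT q = 1 − 0.12 = 0.88
t OR NOT q = min(1, a+b) on (0.18, 0.88) = 1.00
s OR t = min(1, a+b) on (0.35, 0.18) = 0.53
(t OR NOT q) AND (s OR t) = max(0, a+b−1) on (1.00, 0.53) = 0.53
NOT ((t OR NOT q) AND (s OR t)) = 1 − 0.53 = 0.47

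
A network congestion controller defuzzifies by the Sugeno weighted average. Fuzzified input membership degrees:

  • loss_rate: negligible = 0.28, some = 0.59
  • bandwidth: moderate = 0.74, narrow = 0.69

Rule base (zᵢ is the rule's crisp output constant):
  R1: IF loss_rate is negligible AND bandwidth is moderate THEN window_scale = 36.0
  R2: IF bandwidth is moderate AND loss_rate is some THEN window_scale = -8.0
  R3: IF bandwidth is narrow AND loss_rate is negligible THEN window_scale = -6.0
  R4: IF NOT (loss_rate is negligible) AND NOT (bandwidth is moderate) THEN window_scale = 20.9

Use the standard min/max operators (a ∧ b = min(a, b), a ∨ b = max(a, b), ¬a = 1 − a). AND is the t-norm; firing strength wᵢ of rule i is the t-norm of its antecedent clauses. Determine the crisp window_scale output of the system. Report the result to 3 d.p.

6.464

R1 (z=36.0): negligible=0.28, moderate=0.74; AND[min(a, b)] → w = 0.28
R2 (z=-8.0): moderate=0.74, some=0.59; AND[min(a, b)] → w = 0.59
R3 (z=-6.0): narrow=0.69, negligible=0.28; AND[min(a, b)] → w = 0.28
R4 (z=20.9): ¬negligible=1−0.28=0.72, ¬moderate=1−0.74=0.26; AND[min(a, b)] → w = 0.26
Weighted average = (0.28·36.0 + 0.59·-8.0 + 0.28·-6.0 + 0.26·20.9) / (0.28 + 0.59 + 0.28 + 0.26)
  = 9.1140 / 1.4100 = 6.464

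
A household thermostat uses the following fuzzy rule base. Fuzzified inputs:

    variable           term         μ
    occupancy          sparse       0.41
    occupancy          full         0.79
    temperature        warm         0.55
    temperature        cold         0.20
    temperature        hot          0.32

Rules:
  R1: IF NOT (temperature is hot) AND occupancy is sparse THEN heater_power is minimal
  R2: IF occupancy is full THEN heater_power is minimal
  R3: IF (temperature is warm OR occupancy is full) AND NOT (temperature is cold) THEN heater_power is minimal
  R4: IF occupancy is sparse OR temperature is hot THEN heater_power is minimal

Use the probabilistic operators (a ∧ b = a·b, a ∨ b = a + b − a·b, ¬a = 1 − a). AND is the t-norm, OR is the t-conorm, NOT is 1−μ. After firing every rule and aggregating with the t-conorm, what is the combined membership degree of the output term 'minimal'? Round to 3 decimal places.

R1: ¬hot=1−0.32=0.68, sparse=0.41; AND[a·b] → w = 0.2788
R2: full=0.79 → w = 0.7900
R3: (warm=0.55 OR full=0.79) = 0.9055; AND[a·b] with ¬cold=1−0.20=0.80 → w = 0.7244
R4: sparse=0.41, hot=0.32; OR[a + b − a·b] → w = 0.5988
Rules with consequent 'minimal': {R1, R2, R3, R4} → strengths 0.2788, 0.7900, 0.7244, 0.5988
Aggregate via t-conorm [a + b − a·b]: 0.9833

0.983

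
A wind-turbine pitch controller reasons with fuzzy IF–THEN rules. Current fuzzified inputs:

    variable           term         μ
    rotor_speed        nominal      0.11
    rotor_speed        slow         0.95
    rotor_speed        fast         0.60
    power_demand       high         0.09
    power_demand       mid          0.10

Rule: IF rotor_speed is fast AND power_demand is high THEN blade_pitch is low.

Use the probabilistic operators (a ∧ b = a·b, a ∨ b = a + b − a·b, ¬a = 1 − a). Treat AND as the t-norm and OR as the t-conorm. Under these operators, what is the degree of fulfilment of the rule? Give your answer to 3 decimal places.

0.054

firing strength: fast=0.60, high=0.09; AND[a·b] → w = 0.0540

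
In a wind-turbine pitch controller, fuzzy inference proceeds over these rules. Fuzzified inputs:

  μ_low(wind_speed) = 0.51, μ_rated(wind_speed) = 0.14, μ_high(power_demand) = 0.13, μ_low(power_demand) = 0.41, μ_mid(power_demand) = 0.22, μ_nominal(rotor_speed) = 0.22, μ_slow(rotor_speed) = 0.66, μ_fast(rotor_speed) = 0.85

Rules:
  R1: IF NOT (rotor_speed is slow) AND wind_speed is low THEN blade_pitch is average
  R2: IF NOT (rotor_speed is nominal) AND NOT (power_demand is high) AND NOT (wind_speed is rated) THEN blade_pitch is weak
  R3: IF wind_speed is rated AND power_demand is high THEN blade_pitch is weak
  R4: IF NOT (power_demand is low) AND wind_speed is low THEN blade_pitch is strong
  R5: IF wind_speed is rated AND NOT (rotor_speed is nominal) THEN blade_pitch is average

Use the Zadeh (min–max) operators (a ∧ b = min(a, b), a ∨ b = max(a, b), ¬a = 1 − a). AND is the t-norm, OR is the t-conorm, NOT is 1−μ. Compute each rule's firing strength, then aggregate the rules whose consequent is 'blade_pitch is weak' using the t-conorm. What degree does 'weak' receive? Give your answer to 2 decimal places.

0.78

R1: ¬slow=1−0.66=0.34, low=0.51; AND[min(a, b)] → w = 0.34
R2: ¬nominal=1−0.22=0.78, ¬high=1−0.13=0.87, ¬rated=1−0.14=0.86; AND[min(a, b)] → w = 0.78
R3: rated=0.14, high=0.13; AND[min(a, b)] → w = 0.13
R4: ¬low=1−0.41=0.59, low=0.51; AND[min(a, b)] → w = 0.51
R5: rated=0.14, ¬nominal=1−0.22=0.78; AND[min(a, b)] → w = 0.14
Rules with consequent 'weak': {R2, R3} → strengths 0.78, 0.13
Aggregate via t-conorm [max(a, b)]: 0.78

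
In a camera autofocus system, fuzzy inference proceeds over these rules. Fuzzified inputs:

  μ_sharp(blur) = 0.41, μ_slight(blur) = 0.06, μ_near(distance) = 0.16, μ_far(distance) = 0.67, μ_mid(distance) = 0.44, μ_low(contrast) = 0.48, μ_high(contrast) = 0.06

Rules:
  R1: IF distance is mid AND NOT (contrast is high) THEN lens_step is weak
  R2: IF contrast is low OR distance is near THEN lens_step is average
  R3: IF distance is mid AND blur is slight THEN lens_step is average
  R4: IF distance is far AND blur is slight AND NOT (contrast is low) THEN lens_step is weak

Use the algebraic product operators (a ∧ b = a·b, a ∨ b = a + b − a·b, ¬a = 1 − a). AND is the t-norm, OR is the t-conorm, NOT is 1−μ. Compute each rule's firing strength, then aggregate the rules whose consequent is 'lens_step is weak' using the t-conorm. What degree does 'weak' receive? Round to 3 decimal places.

0.426

R1: mid=0.44, ¬high=1−0.06=0.94; AND[a·b] → w = 0.4136
R2: low=0.48, near=0.16; OR[a + b − a·b] → w = 0.5632
R3: mid=0.44, slight=0.06; AND[a·b] → w = 0.0264
R4: far=0.67, slight=0.06, ¬low=1−0.48=0.52; AND[a·b] → w = 0.0209
Rules with consequent 'weak': {R1, R4} → strengths 0.4136, 0.0209
Aggregate via t-conorm [a + b − a·b]: 0.4259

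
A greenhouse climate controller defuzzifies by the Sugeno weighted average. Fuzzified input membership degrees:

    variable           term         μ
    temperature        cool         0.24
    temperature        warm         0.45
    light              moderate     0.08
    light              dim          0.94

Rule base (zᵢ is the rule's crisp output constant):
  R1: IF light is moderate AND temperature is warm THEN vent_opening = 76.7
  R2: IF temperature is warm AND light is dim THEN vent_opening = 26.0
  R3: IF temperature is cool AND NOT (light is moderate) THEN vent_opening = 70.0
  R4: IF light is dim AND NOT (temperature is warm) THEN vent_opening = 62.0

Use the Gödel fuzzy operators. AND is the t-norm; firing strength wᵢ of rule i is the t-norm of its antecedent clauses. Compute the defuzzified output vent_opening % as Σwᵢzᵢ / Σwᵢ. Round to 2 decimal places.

R1 (z=76.7): moderate=0.08, warm=0.45; AND[min(a, b)] → w = 0.08
R2 (z=26.0): warm=0.45, dim=0.94; AND[min(a, b)] → w = 0.45
R3 (z=70.0): cool=0.24, ¬moderate=1−0.08=0.92; AND[min(a, b)] → w = 0.24
R4 (z=62.0): dim=0.94, ¬warm=1−0.45=0.55; AND[min(a, b)] → w = 0.55
Weighted average = (0.08·76.7 + 0.45·26.0 + 0.24·70.0 + 0.55·62.0) / (0.08 + 0.45 + 0.24 + 0.55)
  = 68.7360 / 1.3200 = 52.07

52.07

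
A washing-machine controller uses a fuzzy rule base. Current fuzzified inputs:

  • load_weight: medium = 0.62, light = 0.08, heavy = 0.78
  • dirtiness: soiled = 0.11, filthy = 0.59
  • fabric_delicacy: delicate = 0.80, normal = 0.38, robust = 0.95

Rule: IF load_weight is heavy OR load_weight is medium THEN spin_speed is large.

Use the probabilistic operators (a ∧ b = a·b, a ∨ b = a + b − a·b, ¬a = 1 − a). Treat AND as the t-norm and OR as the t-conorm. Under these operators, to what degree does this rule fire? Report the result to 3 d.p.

firing strength: heavy=0.78, medium=0.62; OR[a + b − a·b] → w = 0.9164

0.916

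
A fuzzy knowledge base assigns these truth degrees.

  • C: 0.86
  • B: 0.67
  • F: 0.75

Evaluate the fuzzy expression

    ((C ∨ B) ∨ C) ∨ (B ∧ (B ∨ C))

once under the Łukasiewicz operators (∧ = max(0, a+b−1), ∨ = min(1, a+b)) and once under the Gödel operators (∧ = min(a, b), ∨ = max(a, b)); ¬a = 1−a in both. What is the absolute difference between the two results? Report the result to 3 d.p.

0.140

Under Łukasiewicz:
  C ∨ B = min(1, a+b) on (0.86, 0.67) = 1.00
  (C ∨ B) ∨ C = min(1, a+b) on (1.00, 0.86) = 1.00
  B ∨ C = min(1, a+b) on (0.67, 0.86) = 1.00
  B ∧ (B ∨ C) = max(0, a+b−1) on (0.67, 1.00) = 0.67
  ((C ∨ B) ∨ C) ∨ (B ∧ (B ∨ C)) = min(1, a+b) on (1.00, 0.67) = 1.00
  → value = 1.0000
Under Gödel:
  C ∨ B = max(a, b) on (0.86, 0.67) = 0.86
  (C ∨ B) ∨ C = max(a, b) on (0.86, 0.86) = 0.86
  B ∨ C = max(a, b) on (0.67, 0.86) = 0.86
  B ∧ (B ∨ C) = min(a, b) on (0.67, 0.86) = 0.67
  ((C ∨ B) ∨ C) ∨ (B ∧ (B ∨ C)) = max(a, b) on (0.86, 0.67) = 0.86
  → value = 0.8600
|1.0000 − 0.8600| = 0.140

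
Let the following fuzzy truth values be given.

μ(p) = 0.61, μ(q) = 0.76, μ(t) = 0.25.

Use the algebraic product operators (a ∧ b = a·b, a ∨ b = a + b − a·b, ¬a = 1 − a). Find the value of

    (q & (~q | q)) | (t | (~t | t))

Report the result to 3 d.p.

~q = 1 − 0.7600 = 0.2400
~q | q = a + b − a·b on (0.2400, 0.7600) = 0.8176
q & (~q | q) = a·b on (0.7600, 0.8176) = 0.6214
~t = 1 − 0.2500 = 0.7500
~t | t = a + b − a·b on (0.7500, 0.2500) = 0.8125
t | (~t | t) = a + b − a·b on (0.2500, 0.8125) = 0.8594
(q & (~q | q)) | (t | (~t | t)) = a + b − a·b on (0.6214, 0.8594) = 0.9468

0.947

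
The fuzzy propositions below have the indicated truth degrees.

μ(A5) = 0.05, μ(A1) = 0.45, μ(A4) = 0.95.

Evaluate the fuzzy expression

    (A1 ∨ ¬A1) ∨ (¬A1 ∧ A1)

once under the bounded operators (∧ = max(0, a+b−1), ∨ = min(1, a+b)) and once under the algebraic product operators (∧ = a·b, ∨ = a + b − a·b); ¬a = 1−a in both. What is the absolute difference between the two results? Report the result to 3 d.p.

Under bounded:
  ¬A1 = 1 − 0.45 = 0.55
  A1 ∨ ¬A1 = min(1, a+b) on (0.45, 0.55) = 1.00
  ¬A1 = 1 − 0.45 = 0.55
  ¬A1 ∧ A1 = max(0, a+b−1) on (0.55, 0.45) = 0.00
  (A1 ∨ ¬A1) ∨ (¬A1 ∧ A1) = min(1, a+b) on (1.00, 0.00) = 1.00
  → value = 1.0000
Under algebraic product:
  ¬A1 = 1 − 0.4500 = 0.5500
  A1 ∨ ¬A1 = a + b − a·b on (0.4500, 0.5500) = 0.7525
  ¬A1 = 1 − 0.4500 = 0.5500
  ¬A1 ∧ A1 = a·b on (0.5500, 0.4500) = 0.2475
  (A1 ∨ ¬A1) ∨ (¬A1 ∧ A1) = a + b − a·b on (0.7525, 0.2475) = 0.8138
  → value = 0.8138
|1.0000 − 0.8138| = 0.186

0.186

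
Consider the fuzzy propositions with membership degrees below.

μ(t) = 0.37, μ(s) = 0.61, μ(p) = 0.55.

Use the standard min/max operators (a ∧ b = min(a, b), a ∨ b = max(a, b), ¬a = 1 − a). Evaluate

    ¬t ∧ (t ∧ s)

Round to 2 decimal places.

¬t = 1 − 0.37 = 0.63
t ∧ s = min(a, b) on (0.37, 0.61) = 0.37
¬t ∧ (t ∧ s) = min(a, b) on (0.63, 0.37) = 0.37

0.37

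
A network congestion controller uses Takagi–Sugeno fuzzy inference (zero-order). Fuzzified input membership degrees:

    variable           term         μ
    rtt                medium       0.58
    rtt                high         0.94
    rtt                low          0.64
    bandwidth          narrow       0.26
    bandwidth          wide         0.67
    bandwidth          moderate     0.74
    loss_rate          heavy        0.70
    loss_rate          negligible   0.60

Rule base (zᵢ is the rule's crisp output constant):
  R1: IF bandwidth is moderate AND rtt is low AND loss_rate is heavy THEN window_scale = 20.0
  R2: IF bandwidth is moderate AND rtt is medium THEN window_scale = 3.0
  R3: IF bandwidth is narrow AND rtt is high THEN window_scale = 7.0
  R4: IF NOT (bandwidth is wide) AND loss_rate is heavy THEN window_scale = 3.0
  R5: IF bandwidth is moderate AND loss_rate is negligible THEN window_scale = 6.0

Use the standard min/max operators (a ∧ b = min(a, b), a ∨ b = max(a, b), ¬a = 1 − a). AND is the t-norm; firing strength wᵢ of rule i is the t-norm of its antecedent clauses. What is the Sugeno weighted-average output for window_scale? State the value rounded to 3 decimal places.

8.693

R1 (z=20.0): moderate=0.74, low=0.64, heavy=0.70; AND[min(a, b)] → w = 0.64
R2 (z=3.0): moderate=0.74, medium=0.58; AND[min(a, b)] → w = 0.58
R3 (z=7.0): narrow=0.26, high=0.94; AND[min(a, b)] → w = 0.26
R4 (z=3.0): ¬wide=1−0.67=0.33, heavy=0.70; AND[min(a, b)] → w = 0.33
R5 (z=6.0): moderate=0.74, negligible=0.60; AND[min(a, b)] → w = 0.60
Weighted average = (0.64·20.0 + 0.58·3.0 + 0.26·7.0 + 0.33·3.0 + 0.60·6.0) / (0.64 + 0.58 + 0.26 + 0.33 + 0.60)
  = 20.9500 / 2.4100 = 8.693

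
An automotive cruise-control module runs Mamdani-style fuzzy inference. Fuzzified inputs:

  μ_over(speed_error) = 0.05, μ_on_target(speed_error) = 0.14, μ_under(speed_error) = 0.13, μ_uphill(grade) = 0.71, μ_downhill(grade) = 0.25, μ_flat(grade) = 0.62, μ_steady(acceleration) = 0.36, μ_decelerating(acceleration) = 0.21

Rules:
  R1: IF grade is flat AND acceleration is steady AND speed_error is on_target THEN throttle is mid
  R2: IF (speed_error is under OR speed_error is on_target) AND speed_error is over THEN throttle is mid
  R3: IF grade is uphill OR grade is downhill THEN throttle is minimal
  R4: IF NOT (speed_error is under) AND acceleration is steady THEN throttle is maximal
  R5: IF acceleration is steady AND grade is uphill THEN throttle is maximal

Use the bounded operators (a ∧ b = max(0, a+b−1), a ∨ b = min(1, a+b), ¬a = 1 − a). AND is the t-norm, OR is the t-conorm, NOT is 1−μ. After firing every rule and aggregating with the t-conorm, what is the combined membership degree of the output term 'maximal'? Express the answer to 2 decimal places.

R1: flat=0.62, steady=0.36, on_target=0.14; AND[max(0, a+b−1)] → w = 0.00
R2: (under=0.13 OR on_target=0.14) = 0.27; AND[max(0, a+b−1)] with over=0.05 → w = 0.00
R3: uphill=0.71, downhill=0.25; OR[min(1, a+b)] → w = 0.96
R4: ¬under=1−0.13=0.87, steady=0.36; AND[max(0, a+b−1)] → w = 0.23
R5: steady=0.36, uphill=0.71; AND[max(0, a+b−1)] → w = 0.07
Rules with consequent 'maximal': {R4, R5} → strengths 0.23, 0.07
Aggregate via t-conorm [min(1, a+b)]: 0.30

0.30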